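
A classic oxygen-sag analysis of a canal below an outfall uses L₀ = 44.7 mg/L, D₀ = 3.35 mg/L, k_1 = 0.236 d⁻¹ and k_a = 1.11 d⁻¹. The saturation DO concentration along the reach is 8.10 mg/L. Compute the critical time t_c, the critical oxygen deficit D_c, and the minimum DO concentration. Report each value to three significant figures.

t_c = [1/(k_a−k_1)] ln[(k_a/k_1)(1 − D₀(k_a−k_1)/(k_1 L₀))]
= [1/(1.11−0.236)] ln[(1.11/0.236)(1 − 3.35×0.8740/(0.236×44.7))]
= (1/0.8740) ln[4.703 × 0.7225] = 1.144 × ln(3.398) = 1.144 × 1.223 = 1.400 d.
D_c = (k_1/k_a) L₀ e^(−k_1 t_c) = (0.236/1.11) × 44.7 × e^(−0.236×1.400) = 0.2126 × 44.7 × 0.7187 = 6.831 mg/L.
Minimum DO = C_s − D_c = 8.10 − 6.831 = 1.269 mg/L.

t_c ≈ 1.40 d; D_c ≈ 6.83 mg/L; min DO ≈ 1.27 mg/L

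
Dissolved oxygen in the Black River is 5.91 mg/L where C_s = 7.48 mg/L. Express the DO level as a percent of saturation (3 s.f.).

79.0 % saturation

% saturation = C/C_s × 100 = 5.91/7.48 × 100 = 79.0 %.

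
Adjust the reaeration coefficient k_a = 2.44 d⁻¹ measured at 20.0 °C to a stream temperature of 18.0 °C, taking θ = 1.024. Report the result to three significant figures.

k_a(T₂) = k_a(T₁) · θ^(T₂−T₁) = 2.44 × 1.024^(18.0−20.0)
= 2.44 × 1.024^-2.00 = 2.44 × 0.9537 = 2.327 d⁻¹.

k_a ≈ 2.33 d⁻¹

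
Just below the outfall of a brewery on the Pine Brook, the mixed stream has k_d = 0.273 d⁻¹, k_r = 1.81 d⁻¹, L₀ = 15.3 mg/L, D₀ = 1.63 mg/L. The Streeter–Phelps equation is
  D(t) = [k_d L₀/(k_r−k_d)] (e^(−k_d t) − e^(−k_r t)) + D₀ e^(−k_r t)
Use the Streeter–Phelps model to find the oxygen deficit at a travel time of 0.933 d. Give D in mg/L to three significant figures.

k_d L₀/(k_r−k_d) = 0.273×15.3/(1.81−0.273) = 4.177/1.537 = 2.718 mg/L.
e^(−k_d t) = e^(−0.273×0.9330) = 0.7751; e^(−k_r t) = e^(−1.81×0.9330) = 0.1848.
D = 2.718 × (0.7751 − 0.1848) + 1.63 × 0.1848 = 1.604 + 0.3011 = 1.906 mg/L.

D ≈ 1.91 mg/L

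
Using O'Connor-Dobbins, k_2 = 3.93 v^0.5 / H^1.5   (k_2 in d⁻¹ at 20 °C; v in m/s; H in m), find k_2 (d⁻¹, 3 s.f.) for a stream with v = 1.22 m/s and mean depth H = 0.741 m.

k_2 ≈ 6.81 d⁻¹

k_2 = 3.93 × 1.22^0.5 / 0.741^1.5 = 3.93 × 1.105 / 0.6379 = 6.805 d⁻¹.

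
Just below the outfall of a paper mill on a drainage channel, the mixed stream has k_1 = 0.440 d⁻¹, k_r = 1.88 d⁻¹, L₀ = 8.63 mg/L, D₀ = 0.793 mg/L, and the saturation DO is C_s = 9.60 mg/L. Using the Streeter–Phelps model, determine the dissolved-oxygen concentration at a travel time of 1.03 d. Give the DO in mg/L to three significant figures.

DO ≈ 8.19 mg/L

k_1 L₀/(k_r−k_1) = 0.440×8.63/(1.88−0.440) = 3.797/1.440 = 2.637 mg/L.
e^(−k_1 t) = e^(−0.440×1.030) = 0.6356; e^(−k_r t) = e^(−1.88×1.030) = 0.1442.
D = 2.637 × (0.6356 − 0.1442) + 0.793 × 0.1442 = 1.296 + 0.1144 = 1.410 mg/L.
DO = C_s − D = 9.60 − 1.410 = 8.190 mg/L.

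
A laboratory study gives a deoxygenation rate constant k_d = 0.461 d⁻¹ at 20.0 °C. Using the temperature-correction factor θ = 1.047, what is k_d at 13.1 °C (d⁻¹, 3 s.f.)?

k_d ≈ 0.336 d⁻¹

k_d(T₂) = k_d(T₁) · θ^(T₂−T₁) = 0.461 × 1.047^(13.1−20.0)
= 0.461 × 1.047^-6.90 = 0.461 × 0.7284 = 0.3358 d⁻¹.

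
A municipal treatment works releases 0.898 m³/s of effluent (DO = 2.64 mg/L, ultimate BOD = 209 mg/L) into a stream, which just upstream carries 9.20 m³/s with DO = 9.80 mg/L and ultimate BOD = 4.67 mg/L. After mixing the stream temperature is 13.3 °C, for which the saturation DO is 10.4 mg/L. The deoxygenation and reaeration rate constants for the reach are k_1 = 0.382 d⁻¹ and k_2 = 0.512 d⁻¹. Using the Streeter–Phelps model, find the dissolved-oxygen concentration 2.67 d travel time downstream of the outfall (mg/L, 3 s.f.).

Mixed DO = (9.20×9.80 + 0.898×2.64)/(9.20+0.898) = 92.53/10.10 = 9.163 mg/L.
Mixed L₀ = (9.20×4.67 + 0.898×209)/(10.10) = 230.6/10.10 = 22.84 mg/L.
Initial deficit D₀ = C_s − DO₀ = 10.4 − 9.163 = 1.237 mg/L.
D(2.67) = [0.382×22.84/(0.512−0.382)](e^(−0.382×2.67) − e^(−0.512×2.67)) + 1.237 e^(−0.512×2.67)
= 67.12 × (0.3606 − 0.2549) + 1.237 × 0.2549 = 7.413 mg/L.
DO = 10.4 − 7.413 = 2.987 mg/L.

DO ≈ 2.99 mg/L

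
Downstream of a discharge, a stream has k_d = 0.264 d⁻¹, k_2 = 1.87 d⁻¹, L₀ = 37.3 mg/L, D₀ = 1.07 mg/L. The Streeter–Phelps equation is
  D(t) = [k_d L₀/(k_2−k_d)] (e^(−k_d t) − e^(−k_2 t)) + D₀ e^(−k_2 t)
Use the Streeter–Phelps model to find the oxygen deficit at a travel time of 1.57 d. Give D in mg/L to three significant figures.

k_d L₀/(k_2−k_d) = 0.264×37.3/(1.87−0.264) = 9.847/1.606 = 6.132 mg/L.
e^(−k_d t) = e^(−0.264×1.570) = 0.6607; e^(−k_2 t) = e^(−1.87×1.570) = 0.05308.
D = 6.132 × (0.6607 − 0.05308) + 1.07 × 0.05308 = 3.726 + 0.05680 = 3.782 mg/L.

D ≈ 3.78 mg/L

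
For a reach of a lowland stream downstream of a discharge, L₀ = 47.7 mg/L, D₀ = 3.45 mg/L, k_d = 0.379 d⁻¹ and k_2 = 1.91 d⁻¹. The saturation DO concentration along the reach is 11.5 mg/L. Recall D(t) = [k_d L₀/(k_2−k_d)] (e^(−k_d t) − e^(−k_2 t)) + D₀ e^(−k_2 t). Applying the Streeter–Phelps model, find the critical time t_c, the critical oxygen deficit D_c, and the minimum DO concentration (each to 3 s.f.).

t_c ≈ 0.831 d; D_c ≈ 6.91 mg/L; min DO ≈ 4.59 mg/L

With k_2/k_d = 5.040 and 1 − D₀(k_2−k_d)/(k_d L₀) = 0.7078,
t_c = ln(5.040 × 0.7078) / (1.91 − 0.379) = ln(3.567) / 1.531 = 1.272/1.531 = 0.8307 d.
D_c = (k_d/k_2) L₀ e^(−k_d t_c) = (0.379/1.91) × 47.7 × e^(−0.379×0.8307) = 0.1984 × 47.7 × 0.7299 = 6.909 mg/L.
Minimum DO = C_s − D_c = 11.5 − 6.909 = 4.591 mg/L.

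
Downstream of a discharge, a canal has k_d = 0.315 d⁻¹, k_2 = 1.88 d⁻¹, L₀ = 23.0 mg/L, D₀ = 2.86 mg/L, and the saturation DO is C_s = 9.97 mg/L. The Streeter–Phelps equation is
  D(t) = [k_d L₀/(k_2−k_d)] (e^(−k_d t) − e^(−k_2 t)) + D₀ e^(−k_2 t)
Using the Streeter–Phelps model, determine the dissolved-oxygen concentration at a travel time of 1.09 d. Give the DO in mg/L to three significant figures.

DO ≈ 6.91 mg/L

k_d L₀/(k_2−k_d) = 0.315×23.0/(1.88−0.315) = 7.245/1.565 = 4.629 mg/L.
e^(−k_d t) = e^(−0.315×1.090) = 0.7094; e^(−k_2 t) = e^(−1.88×1.090) = 0.1288.
D = 4.629 × (0.7094 − 0.1288) + 2.86 × 0.1288 = 2.688 + 0.3685 = 3.056 mg/L.
DO = C_s − D = 9.97 − 3.056 = 6.914 mg/L.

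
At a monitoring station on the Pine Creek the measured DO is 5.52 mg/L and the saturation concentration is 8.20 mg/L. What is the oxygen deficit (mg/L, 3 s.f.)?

D ≈ 2.68 mg/L

D = C_s − C = 8.20 − 5.52 = 2.68 mg/L.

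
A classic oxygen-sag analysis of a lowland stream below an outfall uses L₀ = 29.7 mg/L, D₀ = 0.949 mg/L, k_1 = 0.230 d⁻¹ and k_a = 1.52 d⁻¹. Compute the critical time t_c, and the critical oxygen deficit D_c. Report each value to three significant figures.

t_c ≈ 1.31 d; D_c ≈ 3.32 mg/L

t_c = [1/(k_a−k_1)] ln[(k_a/k_1)(1 − D₀(k_a−k_1)/(k_1 L₀))]
= [1/(1.52−0.230)] ln[(1.52/0.230)(1 − 0.949×1.290/(0.230×29.7))]
= (1/1.290) ln[6.609 × 0.8208] = 0.7752 × ln(5.424) = 0.7752 × 1.691 = 1.311 d.
D_c = (k_1/k_a) L₀ e^(−k_1 t_c) = (0.230/1.52) × 29.7 × e^(−0.230×1.311) = 0.1513 × 29.7 × 0.7397 = 3.324 mg/L.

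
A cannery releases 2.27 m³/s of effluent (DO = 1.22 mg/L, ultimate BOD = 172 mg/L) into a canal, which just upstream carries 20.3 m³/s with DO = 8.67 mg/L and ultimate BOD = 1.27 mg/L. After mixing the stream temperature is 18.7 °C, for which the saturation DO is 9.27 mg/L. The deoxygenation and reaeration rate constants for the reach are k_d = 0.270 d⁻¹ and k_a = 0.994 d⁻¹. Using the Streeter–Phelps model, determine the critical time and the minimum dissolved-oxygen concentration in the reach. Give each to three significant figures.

t_c ≈ 1.50 d; minimum DO ≈ 5.93 mg/L

Mixed DO = (20.3×8.67 + 2.27×1.22)/(20.3+2.27) = 178.8/22.57 = 7.921 mg/L.
Mixed L₀ = (20.3×1.27 + 2.27×172)/(22.57) = 416.2/22.57 = 18.44 mg/L.
Initial deficit D₀ = C_s − DO₀ = 9.27 − 7.921 = 1.349 mg/L.
t_c = (1/0.7240) ln[(0.994/0.270)(1 − 1.349×0.7240/(0.270×18.44))] = 1.381 × ln(2.959) = 1.499 d.
D_c = (0.270/0.994) × 18.44 × e^(−0.270×1.499) = 0.2716 × 18.44 × 0.6672 = 3.342 mg/L.
Minimum DO = 9.27 − 3.342 = 5.928 mg/L.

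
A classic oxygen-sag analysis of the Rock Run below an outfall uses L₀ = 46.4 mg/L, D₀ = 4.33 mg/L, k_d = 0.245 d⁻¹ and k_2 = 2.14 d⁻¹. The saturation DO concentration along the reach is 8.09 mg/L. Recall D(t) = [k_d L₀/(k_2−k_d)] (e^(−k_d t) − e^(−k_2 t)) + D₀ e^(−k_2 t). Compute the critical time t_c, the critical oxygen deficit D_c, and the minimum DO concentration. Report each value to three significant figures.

t_c ≈ 0.469 d; D_c ≈ 4.74 mg/L; min DO ≈ 3.35 mg/L

t_c = [1/(k_2−k_d)] ln[(k_2/k_d)(1 − D₀(k_2−k_d)/(k_d L₀))]
= [1/(2.14−0.245)] ln[(2.14/0.245)(1 − 4.33×1.895/(0.245×46.4))]
= (1/1.895) ln[8.735 × 0.2782] = 0.5277 × ln(2.430) = 0.5277 × 0.8879 = 0.4686 d.
L(t_c) = L₀ e^(−k_d t_c) = 46.4 × 0.8915 = 41.37 mg/L, and at the critical point k_2 D_c = k_d L, so D_c = (0.245/2.14) × 41.37 = 4.736 mg/L.
Minimum DO = C_s − D_c = 8.09 − 4.736 = 3.354 mg/L.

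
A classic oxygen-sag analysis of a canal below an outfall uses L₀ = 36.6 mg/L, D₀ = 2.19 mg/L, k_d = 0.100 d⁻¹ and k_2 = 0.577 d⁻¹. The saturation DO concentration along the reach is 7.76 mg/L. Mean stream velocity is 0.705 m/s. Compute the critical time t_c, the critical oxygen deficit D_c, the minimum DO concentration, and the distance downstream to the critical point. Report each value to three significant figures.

t_c ≈ 2.97 d; D_c ≈ 4.71 mg/L; min DO ≈ 3.05 mg/L; x_c ≈ 181 km

At the critical point dD/dt = 0, so k_d L₀ e^(−k_d t) = k_2 D. Substituting D(t) from the Streeter–Phelps equation and solving for t gives
t_c = ln[(k_2/k_d)(1 − D₀(k_2−k_d)/(k_d L₀))] / (k_2−k_d).
Here k_2−k_d = 0.4770 d⁻¹ and 1 − D₀(k_2−k_d)/(k_d L₀) = 1 − 2.19×0.4770/(0.100×36.6) = 0.7146, so
t_c = ln(5.770 × 0.7146) / 0.4770 = 1.417 / 0.4770 = 2.970 d.
L(t_c) = L₀ e^(−k_d t_c) = 36.6 × 0.7431 = 27.20 mg/L, and at the critical point k_2 D_c = k_d L, so D_c = (0.100/0.577) × 27.20 = 4.713 mg/L.
Minimum DO = C_s − D_c = 7.76 − 4.713 = 3.047 mg/L.
x_c = v t_c = 0.705 m/s × 2.970 d × 86400 s/d = 180900 m ≈ 181 km.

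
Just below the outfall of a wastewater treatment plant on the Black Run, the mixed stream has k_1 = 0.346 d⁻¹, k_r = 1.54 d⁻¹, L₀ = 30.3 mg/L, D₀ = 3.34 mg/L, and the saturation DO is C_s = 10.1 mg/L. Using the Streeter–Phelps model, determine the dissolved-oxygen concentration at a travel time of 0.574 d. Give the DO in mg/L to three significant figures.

k_1 L₀/(k_r−k_1) = 0.346×30.3/(1.54−0.346) = 10.48/1.194 = 8.780 mg/L.
e^(−k_1 t) = e^(−0.346×0.5740) = 0.8199; e^(−k_r t) = e^(−1.54×0.5740) = 0.4131.
D = 8.780 × (0.8199 − 0.4131) + 3.34 × 0.4131 = 3.571 + 1.380 = 4.951 mg/L.
DO = C_s − D = 10.1 − 4.951 = 5.149 mg/L.

DO ≈ 5.15 mg/L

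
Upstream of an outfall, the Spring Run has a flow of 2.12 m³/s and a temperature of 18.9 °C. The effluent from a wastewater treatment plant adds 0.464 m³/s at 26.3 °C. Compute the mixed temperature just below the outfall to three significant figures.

20.2 °C

Flow-weighted mixing: C = (Q_r C_r + Q_w C_w)/(Q_r + Q_w)
= (2.12×18.9 + 0.464×26.3)/(2.12 + 0.464) = 52.27/2.584 = 20.23 °C.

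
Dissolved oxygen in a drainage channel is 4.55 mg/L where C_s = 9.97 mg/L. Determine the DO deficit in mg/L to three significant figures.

D = C_s − C = 9.97 − 4.55 = 5.42 mg/L.

D ≈ 5.42 mg/L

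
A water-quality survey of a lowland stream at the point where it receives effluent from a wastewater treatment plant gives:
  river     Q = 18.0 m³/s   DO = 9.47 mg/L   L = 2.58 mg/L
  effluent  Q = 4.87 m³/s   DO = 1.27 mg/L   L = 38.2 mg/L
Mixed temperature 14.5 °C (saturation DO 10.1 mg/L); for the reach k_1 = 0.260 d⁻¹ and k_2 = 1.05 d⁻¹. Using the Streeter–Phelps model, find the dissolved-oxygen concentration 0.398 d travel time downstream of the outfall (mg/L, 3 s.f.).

DO ≈ 7.72 mg/L

Mixed DO = (18.0×9.47 + 4.87×1.27)/(18.0+4.87) = 176.6/22.87 = 7.724 mg/L.
Mixed L₀ = (18.0×2.58 + 4.87×38.2)/(22.87) = 232.5/22.87 = 10.17 mg/L.
Initial deficit D₀ = C_s − DO₀ = 10.1 − 7.724 = 2.376 mg/L.
D(0.398) = [0.260×10.17/(1.05−0.260)](e^(−0.260×0.398) − e^(−1.05×0.398)) + 2.376 e^(−1.05×0.398)
= 3.345 × (0.9017 − 0.6584) + 2.376 × 0.6584 = 2.378 mg/L.
DO = 10.1 − 2.378 = 7.722 mg/L.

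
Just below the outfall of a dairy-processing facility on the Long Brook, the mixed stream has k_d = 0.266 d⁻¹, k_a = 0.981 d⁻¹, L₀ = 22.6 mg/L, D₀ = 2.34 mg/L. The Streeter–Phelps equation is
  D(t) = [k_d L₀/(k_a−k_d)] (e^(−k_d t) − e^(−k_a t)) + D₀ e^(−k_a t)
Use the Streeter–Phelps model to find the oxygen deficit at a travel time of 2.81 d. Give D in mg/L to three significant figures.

k_d L₀/(k_a−k_d) = 0.266×22.6/(0.981−0.266) = 6.012/0.7150 = 8.408 mg/L.
e^(−k_d t) = e^(−0.266×2.810) = 0.4736; e^(−k_a t) = e^(−0.981×2.810) = 0.06351.
D = 8.408 × (0.4736 − 0.06351) + 2.34 × 0.06351 = 3.448 + 0.1486 = 3.596 mg/L.

D ≈ 3.60 mg/L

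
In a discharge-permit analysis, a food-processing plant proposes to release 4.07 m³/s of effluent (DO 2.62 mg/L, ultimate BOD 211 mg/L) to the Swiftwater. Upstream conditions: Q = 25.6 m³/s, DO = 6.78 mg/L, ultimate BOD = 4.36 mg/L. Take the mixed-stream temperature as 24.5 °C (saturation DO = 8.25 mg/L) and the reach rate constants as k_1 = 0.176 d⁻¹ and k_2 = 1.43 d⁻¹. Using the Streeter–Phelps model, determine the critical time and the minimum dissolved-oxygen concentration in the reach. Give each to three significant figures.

Mixed DO = (25.6×6.78 + 4.07×2.62)/(25.6+4.07) = 184.2/29.67 = 6.209 mg/L.
Mixed L₀ = (25.6×4.36 + 4.07×211)/(29.67) = 970.4/29.67 = 32.71 mg/L.
Initial deficit D₀ = C_s − DO₀ = 8.25 − 6.209 = 2.041 mg/L.
t_c = (1/1.254) ln[(1.43/0.176)(1 − 2.041×1.254/(0.176×32.71))] = 0.7974 × ln(4.513) = 1.202 d.
D_c = (0.176/1.43) × 32.71 × e^(−0.176×1.202) = 0.1231 × 32.71 × 0.8094 = 3.258 mg/L.
Minimum DO = 8.25 − 3.258 = 4.992 mg/L.

t_c ≈ 1.20 d; minimum DO ≈ 4.99 mg/L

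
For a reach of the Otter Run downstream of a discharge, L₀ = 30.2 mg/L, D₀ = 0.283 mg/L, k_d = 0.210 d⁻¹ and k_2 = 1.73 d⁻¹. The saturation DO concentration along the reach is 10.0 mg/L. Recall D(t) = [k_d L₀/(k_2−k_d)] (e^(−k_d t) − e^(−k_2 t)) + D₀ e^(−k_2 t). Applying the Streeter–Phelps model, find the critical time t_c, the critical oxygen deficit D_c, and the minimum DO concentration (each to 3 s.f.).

t_c ≈ 1.34 d; D_c ≈ 2.77 mg/L; min DO ≈ 7.23 mg/L

With k_2/k_d = 8.238 and 1 − D₀(k_2−k_d)/(k_d L₀) = 0.9322,
t_c = ln(8.238 × 0.9322) / (1.73 − 0.210) = ln(7.679) / 1.520 = 2.039/1.520 = 1.341 d.
D_c = (k_d/k_2) L₀ e^(−k_d t_c) = (0.210/1.73) × 30.2 × e^(−0.210×1.341) = 0.1214 × 30.2 × 0.7545 = 2.766 mg/L.
Minimum DO = C_s − D_c = 10.0 − 2.766 = 7.234 mg/L.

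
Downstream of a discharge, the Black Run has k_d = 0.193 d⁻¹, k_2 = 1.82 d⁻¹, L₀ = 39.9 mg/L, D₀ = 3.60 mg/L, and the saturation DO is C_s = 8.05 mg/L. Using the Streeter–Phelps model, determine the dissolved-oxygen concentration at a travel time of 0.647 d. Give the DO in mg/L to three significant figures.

DO ≈ 4.22 mg/L

k_d L₀/(k_2−k_d) = 0.193×39.9/(1.82−0.193) = 7.701/1.627 = 4.733 mg/L.
e^(−k_d t) = e^(−0.193×0.6470) = 0.8826; e^(−k_2 t) = e^(−1.82×0.6470) = 0.3080.
D = 4.733 × (0.8826 − 0.3080) + 3.60 × 0.3080 = 2.720 + 1.109 = 3.828 mg/L.
DO = C_s − D = 8.05 − 3.828 = 4.222 mg/L.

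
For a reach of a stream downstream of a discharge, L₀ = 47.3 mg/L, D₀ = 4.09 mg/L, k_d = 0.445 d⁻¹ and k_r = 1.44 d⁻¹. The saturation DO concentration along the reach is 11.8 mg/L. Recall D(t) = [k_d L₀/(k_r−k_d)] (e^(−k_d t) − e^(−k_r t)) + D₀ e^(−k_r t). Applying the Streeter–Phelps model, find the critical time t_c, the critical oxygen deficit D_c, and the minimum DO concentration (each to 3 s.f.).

At the critical point dD/dt = 0, so k_d L₀ e^(−k_d t) = k_r D. Substituting D(t) from the Streeter–Phelps equation and solving for t gives
t_c = ln[(k_r/k_d)(1 − D₀(k_r−k_d)/(k_d L₀))] / (k_r−k_d).
Here k_r−k_d = 0.9950 d⁻¹ and 1 − D₀(k_r−k_d)/(k_d L₀) = 1 − 4.09×0.9950/(0.445×47.3) = 0.8067, so
t_c = ln(3.236 × 0.8067) / 0.9950 = 0.9595 / 0.9950 = 0.9643 d.
L(t_c) = L₀ e^(−k_d t_c) = 47.3 × 0.6511 = 30.80 mg/L, and at the critical point k_r D_c = k_d L, so D_c = (0.445/1.44) × 30.80 = 9.517 mg/L.
Minimum DO = C_s − D_c = 11.8 − 9.517 = 2.283 mg/L.

t_c ≈ 0.964 d; D_c ≈ 9.52 mg/L; min DO ≈ 2.28 mg/L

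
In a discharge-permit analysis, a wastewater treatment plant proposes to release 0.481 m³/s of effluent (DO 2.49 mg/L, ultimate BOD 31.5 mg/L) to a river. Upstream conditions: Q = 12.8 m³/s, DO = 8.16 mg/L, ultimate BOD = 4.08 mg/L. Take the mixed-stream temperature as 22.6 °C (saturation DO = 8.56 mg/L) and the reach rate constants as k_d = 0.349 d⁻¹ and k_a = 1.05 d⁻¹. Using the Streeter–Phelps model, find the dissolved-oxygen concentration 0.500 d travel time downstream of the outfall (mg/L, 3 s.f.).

Mixed DO = (12.8×8.16 + 0.481×2.49)/(12.8+0.481) = 105.6/13.28 = 7.955 mg/L.
Mixed L₀ = (12.8×4.08 + 0.481×31.5)/(13.28) = 67.38/13.28 = 5.073 mg/L.
Initial deficit D₀ = C_s − DO₀ = 8.56 − 7.955 = 0.6054 mg/L.
D(0.500) = [0.349×5.073/(1.05−0.349)](e^(−0.349×0.500) − e^(−1.05×0.500)) + 0.6054 e^(−1.05×0.500)
= 2.526 × (0.8399 − 0.5916) + 0.6054 × 0.5916 = 0.9853 mg/L.
DO = 8.56 − 0.9853 = 7.575 mg/L.

DO ≈ 7.57 mg/L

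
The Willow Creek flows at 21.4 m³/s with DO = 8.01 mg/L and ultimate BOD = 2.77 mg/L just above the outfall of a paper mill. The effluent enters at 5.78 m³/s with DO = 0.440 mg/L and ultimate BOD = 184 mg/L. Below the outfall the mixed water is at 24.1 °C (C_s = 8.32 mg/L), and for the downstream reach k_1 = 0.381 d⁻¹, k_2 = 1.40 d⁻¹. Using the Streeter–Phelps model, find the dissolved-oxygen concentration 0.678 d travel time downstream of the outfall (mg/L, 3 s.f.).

DO ≈ 1.63 mg/L

Mixed DO = (21.4×8.01 + 5.78×0.440)/(21.4+5.78) = 174.0/27.18 = 6.400 mg/L.
Mixed L₀ = (21.4×2.77 + 5.78×184)/(27.18) = 1123/27.18 = 41.31 mg/L.
Initial deficit D₀ = C_s − DO₀ = 8.32 − 6.400 = 1.920 mg/L.
D(0.678) = [0.381×41.31/(1.40−0.381)](e^(−0.381×0.678) − e^(−1.40×0.678)) + 1.920 e^(−1.40×0.678)
= 15.45 × (0.7723 − 0.3871) + 1.920 × 0.3871 = 6.694 mg/L.
DO = 8.32 − 6.694 = 1.626 mg/L.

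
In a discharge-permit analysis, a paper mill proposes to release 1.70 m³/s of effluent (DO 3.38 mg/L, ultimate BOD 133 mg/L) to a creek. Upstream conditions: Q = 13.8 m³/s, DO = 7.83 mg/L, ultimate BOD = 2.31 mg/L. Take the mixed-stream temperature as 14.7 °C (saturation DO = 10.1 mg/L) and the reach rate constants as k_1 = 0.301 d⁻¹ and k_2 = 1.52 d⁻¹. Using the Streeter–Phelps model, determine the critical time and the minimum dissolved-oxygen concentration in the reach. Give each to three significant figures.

Mixed DO = (13.8×7.83 + 1.70×3.38)/(13.8+1.70) = 113.8/15.50 = 7.342 mg/L.
Mixed L₀ = (13.8×2.31 + 1.70×133)/(15.50) = 258.0/15.50 = 16.64 mg/L.
Initial deficit D₀ = C_s − DO₀ = 10.1 − 7.342 = 2.758 mg/L.
t_c = (1/1.219) ln[(1.52/0.301)(1 − 2.758×1.219/(0.301×16.64))] = 0.8203 × ln(1.661) = 0.4162 d.
D_c = (0.301/1.52) × 16.64 × e^(−0.301×0.4162) = 0.1980 × 16.64 × 0.8823 = 2.908 mg/L.
Minimum DO = 10.1 − 2.908 = 7.192 mg/L.

t_c ≈ 0.416 d; minimum DO ≈ 7.19 mg/L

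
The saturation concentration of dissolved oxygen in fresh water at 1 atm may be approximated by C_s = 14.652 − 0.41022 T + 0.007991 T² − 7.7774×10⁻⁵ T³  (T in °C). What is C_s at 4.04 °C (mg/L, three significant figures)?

C_s = 14.652 − 0.41022×4.04 + 0.007991×4.04² − 7.7774×10⁻⁵×4.04³ = 13.12 mg/L.

C_s ≈ 13.1 mg/L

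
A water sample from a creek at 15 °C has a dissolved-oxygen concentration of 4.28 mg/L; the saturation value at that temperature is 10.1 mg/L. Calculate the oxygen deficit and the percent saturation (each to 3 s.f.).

D ≈ 5.82 mg/L; 42.4 % saturation

D = C_s − C = 10.1 − 4.28 = 5.82 mg/L.
% saturation = 4.28/10.1 × 100 = 42.4 %.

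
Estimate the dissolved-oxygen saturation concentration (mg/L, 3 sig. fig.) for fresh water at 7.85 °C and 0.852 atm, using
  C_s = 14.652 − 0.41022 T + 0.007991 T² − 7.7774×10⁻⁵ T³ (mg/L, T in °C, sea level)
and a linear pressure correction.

At sea level: C_s = 14.652 − 0.41022×7.85 + 0.007991×7.85² − 7.7774×10⁻⁵×7.85³ = 11.89 mg/L.
Pressure correction: C_s' = 11.89 × 0.852 = 10.13 mg/L.

C_s ≈ 10.1 mg/L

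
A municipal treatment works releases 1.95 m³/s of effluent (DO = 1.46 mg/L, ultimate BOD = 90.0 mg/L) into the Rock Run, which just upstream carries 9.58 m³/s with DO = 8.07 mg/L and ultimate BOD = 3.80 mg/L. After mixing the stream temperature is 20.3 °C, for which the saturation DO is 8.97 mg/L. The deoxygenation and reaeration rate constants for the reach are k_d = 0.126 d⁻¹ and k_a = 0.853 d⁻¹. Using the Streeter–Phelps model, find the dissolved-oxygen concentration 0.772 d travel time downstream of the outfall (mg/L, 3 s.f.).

Mixed DO = (9.58×8.07 + 1.95×1.46)/(9.58+1.95) = 80.16/11.53 = 6.952 mg/L.
Mixed L₀ = (9.58×3.80 + 1.95×90.0)/(11.53) = 211.9/11.53 = 18.38 mg/L.
Initial deficit D₀ = C_s − DO₀ = 8.97 − 6.952 = 2.018 mg/L.
D(0.772) = [0.126×18.38/(0.853−0.126)](e^(−0.126×0.772) − e^(−0.853×0.772)) + 2.018 e^(−0.853×0.772)
= 3.185 × (0.9073 − 0.5176) + 2.018 × 0.5176 = 2.286 mg/L.
DO = 8.97 − 2.286 = 6.684 mg/L.

DO ≈ 6.68 mg/L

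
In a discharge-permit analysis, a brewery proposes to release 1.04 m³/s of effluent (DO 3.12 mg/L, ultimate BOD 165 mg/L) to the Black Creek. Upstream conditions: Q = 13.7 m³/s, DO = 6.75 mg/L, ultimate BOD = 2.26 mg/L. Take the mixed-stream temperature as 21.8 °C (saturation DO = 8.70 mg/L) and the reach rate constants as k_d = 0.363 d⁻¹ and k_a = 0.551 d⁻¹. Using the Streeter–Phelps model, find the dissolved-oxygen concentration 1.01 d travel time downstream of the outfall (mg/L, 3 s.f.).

Mixed DO = (13.7×6.75 + 1.04×3.12)/(13.7+1.04) = 95.72/14.74 = 6.494 mg/L.
Mixed L₀ = (13.7×2.26 + 1.04×165)/(14.74) = 202.6/14.74 = 13.74 mg/L.
Initial deficit D₀ = C_s − DO₀ = 8.70 − 6.494 = 2.206 mg/L.
D(1.01) = [0.363×13.74/(0.551−0.363)](e^(−0.363×1.01) − e^(−0.551×1.01)) + 2.206 e^(−0.551×1.01)
= 26.53 × (0.6931 − 0.5732) + 2.206 × 0.5732 = 4.445 mg/L.
DO = 8.70 − 4.445 = 4.255 mg/L.

DO ≈ 4.26 mg/L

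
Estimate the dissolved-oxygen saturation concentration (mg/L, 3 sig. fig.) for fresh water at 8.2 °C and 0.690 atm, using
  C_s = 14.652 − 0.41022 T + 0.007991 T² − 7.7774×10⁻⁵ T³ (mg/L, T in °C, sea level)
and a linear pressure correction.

C_s ≈ 8.13 mg/L

At sea level: C_s = 14.652 − 0.41022×8.2 + 0.007991×8.2² − 7.7774×10⁻⁵×8.2³ = 11.78 mg/L.
Pressure correction: C_s' = 11.78 × 0.690 = 8.130 mg/L.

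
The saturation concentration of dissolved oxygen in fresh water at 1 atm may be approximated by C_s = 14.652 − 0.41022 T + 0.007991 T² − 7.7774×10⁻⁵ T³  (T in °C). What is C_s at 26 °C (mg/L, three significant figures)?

C_s = 14.652 − 0.41022×26 + 0.007991×26² − 7.7774×10⁻⁵×26³ = 8.021 mg/L.

C_s ≈ 8.02 mg/L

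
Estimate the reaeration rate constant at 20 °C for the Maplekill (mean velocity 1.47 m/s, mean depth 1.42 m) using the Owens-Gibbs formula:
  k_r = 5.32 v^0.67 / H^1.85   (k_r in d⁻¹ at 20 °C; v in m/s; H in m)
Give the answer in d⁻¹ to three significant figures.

k_r ≈ 3.60 d⁻¹

k_r = 5.32 × 1.47^0.67 / 1.42^1.85 = 5.32 × 1.295 / 1.913 = 3.600 d⁻¹.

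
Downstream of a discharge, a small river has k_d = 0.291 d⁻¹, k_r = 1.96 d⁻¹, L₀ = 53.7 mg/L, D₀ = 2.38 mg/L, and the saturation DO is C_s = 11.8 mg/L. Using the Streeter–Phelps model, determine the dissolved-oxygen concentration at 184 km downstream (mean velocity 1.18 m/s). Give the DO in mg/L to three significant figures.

DO ≈ 6.47 mg/L

Travel time t = x/v = 184 km / (1.18 m/s) = 184000 m / 1.18 m/s = 155900 s = 1.805 d.
k_d L₀/(k_r−k_d) = 0.291×53.7/(1.96−0.291) = 15.63/1.669 = 9.363 mg/L.
e^(−k_d t) = e^(−0.291×1.805) = 0.5914; e^(−k_r t) = e^(−1.96×1.805) = 0.02909.
D = 9.363 × (0.5914 − 0.02909) + 2.38 × 0.02909 = 5.265 + 0.06923 = 5.335 mg/L.
DO = C_s − D = 11.8 − 5.335 = 6.465 mg/L.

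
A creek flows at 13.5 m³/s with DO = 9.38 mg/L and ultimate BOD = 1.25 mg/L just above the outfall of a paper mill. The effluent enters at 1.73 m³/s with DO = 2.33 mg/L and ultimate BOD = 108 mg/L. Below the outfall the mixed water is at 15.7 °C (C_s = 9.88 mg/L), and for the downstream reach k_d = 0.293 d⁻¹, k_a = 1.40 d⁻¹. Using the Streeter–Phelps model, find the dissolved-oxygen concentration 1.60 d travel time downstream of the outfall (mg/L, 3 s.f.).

Mixed DO = (13.5×9.38 + 1.73×2.33)/(13.5+1.73) = 130.7/15.23 = 8.579 mg/L.
Mixed L₀ = (13.5×1.25 + 1.73×108)/(15.23) = 203.7/15.23 = 13.38 mg/L.
Initial deficit D₀ = C_s − DO₀ = 9.88 − 8.579 = 1.301 mg/L.
D(1.60) = [0.293×13.38/(1.40−0.293)](e^(−0.293×1.60) − e^(−1.40×1.60)) + 1.301 e^(−1.40×1.60)
= 3.540 × (0.6258 − 0.1065) + 1.301 × 0.1065 = 1.977 mg/L.
DO = 9.88 − 1.977 = 7.903 mg/L.

DO ≈ 7.90 mg/L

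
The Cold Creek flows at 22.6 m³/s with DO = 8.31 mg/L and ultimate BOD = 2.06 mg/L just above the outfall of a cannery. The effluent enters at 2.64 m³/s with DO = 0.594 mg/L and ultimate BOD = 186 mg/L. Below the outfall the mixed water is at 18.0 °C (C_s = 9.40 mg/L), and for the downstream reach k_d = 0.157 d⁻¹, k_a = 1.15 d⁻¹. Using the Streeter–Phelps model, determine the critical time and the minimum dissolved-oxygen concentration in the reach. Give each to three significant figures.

Mixed DO = (22.6×8.31 + 2.64×0.594)/(22.6+2.64) = 189.4/25.24 = 7.503 mg/L.
Mixed L₀ = (22.6×2.06 + 2.64×186)/(25.24) = 537.6/25.24 = 21.30 mg/L.
Initial deficit D₀ = C_s − DO₀ = 9.40 − 7.503 = 1.897 mg/L.
t_c = (1/0.9930) ln[(1.15/0.157)(1 − 1.897×0.9930/(0.157×21.30))] = 1.007 × ln(3.199) = 1.171 d.
D_c = (0.157/1.15) × 21.30 × e^(−0.157×1.171) = 0.1365 × 21.30 × 0.8321 = 2.420 mg/L.
Minimum DO = 9.40 − 2.420 = 6.980 mg/L.

t_c ≈ 1.17 d; minimum DO ≈ 6.98 mg/L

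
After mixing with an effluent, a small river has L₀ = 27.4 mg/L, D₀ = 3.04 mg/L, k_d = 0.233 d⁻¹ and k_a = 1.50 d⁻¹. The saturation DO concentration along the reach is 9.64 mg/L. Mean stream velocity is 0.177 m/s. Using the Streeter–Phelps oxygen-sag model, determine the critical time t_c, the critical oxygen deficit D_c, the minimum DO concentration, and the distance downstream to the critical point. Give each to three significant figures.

With k_a/k_d = 6.438 and 1 − D₀(k_a−k_d)/(k_d L₀) = 0.3967,
t_c = ln(6.438 × 0.3967) / (1.50 − 0.233) = ln(2.554) / 1.267 = 0.9376/1.267 = 0.7400 d.
L(t_c) = L₀ e^(−k_d t_c) = 27.4 × 0.8416 = 23.06 mg/L, and at the critical point k_a D_c = k_d L, so D_c = (0.233/1.50) × 23.06 = 3.582 mg/L.
Minimum DO = C_s − D_c = 9.64 − 3.582 = 6.058 mg/L.
x_c = v t_c = 0.177 m/s × 0.7400 d × 86400 s/d = 11320 m ≈ 11.3 km.

t_c ≈ 0.740 d; D_c ≈ 3.58 mg/L; min DO ≈ 6.06 mg/L; x_c ≈ 11.3 km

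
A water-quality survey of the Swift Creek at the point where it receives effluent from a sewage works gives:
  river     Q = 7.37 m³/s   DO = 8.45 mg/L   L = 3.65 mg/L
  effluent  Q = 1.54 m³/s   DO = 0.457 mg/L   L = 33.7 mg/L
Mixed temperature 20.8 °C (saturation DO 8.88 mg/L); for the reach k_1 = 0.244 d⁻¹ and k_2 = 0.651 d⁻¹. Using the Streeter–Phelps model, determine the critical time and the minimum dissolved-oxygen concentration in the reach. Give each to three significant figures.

Mixed DO = (7.37×8.45 + 1.54×0.457)/(7.37+1.54) = 62.98/8.910 = 7.068 mg/L.
Mixed L₀ = (7.37×3.65 + 1.54×33.7)/(8.910) = 78.80/8.910 = 8.844 mg/L.
Initial deficit D₀ = C_s − DO₀ = 8.88 − 7.068 = 1.812 mg/L.
t_c = (1/0.4070) ln[(0.651/0.244)(1 − 1.812×0.4070/(0.244×8.844))] = 2.457 × ln(1.756) = 1.384 d.
D_c = (0.244/0.651) × 8.844 × e^(−0.244×1.384) = 0.3748 × 8.844 × 0.7134 = 2.365 mg/L.
Minimum DO = 8.88 − 2.365 = 6.515 mg/L.

t_c ≈ 1.38 d; minimum DO ≈ 6.52 mg/L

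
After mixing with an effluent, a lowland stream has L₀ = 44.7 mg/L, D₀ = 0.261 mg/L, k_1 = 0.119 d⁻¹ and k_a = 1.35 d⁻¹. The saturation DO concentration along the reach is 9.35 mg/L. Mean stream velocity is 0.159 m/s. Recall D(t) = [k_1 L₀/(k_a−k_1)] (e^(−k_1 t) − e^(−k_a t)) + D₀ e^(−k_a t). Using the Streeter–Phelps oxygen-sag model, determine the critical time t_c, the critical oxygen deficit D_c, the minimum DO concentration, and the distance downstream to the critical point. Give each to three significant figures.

t_c ≈ 1.92 d; D_c ≈ 3.13 mg/L; min DO ≈ 6.22 mg/L; x_c ≈ 26.4 km

t_c = [1/(k_a−k_1)] ln[(k_a/k_1)(1 − D₀(k_a−k_1)/(k_1 L₀))]
= [1/(1.35−0.119)] ln[(1.35/0.119)(1 − 0.261×1.231/(0.119×44.7))]
= (1/1.231) ln[11.34 × 0.9396] = 0.8123 × ln(10.66) = 0.8123 × 2.366 = 1.922 d.
L(t_c) = L₀ e^(−k_1 t_c) = 44.7 × 0.7955 = 35.56 mg/L, and at the critical point k_a D_c = k_1 L, so D_c = (0.119/1.35) × 35.56 = 3.135 mg/L.
Minimum DO = C_s − D_c = 9.35 − 3.135 = 6.215 mg/L.
x_c = v t_c = 0.159 m/s × 1.922 d × 86400 s/d = 26410 m ≈ 26.4 km.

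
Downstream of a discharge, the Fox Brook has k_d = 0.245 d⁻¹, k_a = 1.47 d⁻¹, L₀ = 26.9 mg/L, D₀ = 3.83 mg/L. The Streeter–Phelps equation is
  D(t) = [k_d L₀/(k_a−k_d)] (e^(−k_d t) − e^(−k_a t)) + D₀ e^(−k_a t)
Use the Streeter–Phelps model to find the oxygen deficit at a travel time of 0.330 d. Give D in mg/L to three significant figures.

k_d L₀/(k_a−k_d) = 0.245×26.9/(1.47−0.245) = 6.590/1.225 = 5.380 mg/L.
e^(−k_d t) = e^(−0.245×0.3300) = 0.9223; e^(−k_a t) = e^(−1.47×0.3300) = 0.6156.
D = 5.380 × (0.9223 − 0.6156) + 3.83 × 0.6156 = 1.650 + 2.358 = 4.008 mg/L.

D ≈ 4.01 mg/L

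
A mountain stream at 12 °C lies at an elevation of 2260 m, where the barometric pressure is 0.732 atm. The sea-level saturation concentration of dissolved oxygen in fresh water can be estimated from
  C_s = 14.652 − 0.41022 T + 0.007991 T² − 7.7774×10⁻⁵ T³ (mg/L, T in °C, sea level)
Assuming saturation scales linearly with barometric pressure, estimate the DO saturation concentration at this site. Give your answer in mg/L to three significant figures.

C_s ≈ 7.87 mg/L

At sea level: C_s = 14.652 − 0.41022×12 + 0.007991×12² − 7.7774×10⁻⁵×12³ = 10.75 mg/L.
Pressure correction: C_s' = 10.75 × 0.732 = 7.866 mg/L.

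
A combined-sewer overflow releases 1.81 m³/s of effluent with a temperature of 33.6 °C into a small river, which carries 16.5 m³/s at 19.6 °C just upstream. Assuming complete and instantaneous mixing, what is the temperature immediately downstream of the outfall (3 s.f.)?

Flow-weighted mixing: C = (Q_r C_r + Q_w C_w)/(Q_r + Q_w)
= (16.5×19.6 + 1.81×33.6)/(16.5 + 1.81) = 384.2/18.31 = 20.98 °C.

21.0 °C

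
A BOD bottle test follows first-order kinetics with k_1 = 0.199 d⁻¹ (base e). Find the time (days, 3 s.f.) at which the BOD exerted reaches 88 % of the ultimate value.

t ≈ 10.7 d

y/L₀ = 1 − e^(−k_1 t) = 0.88 ⇒ e^(−k_1 t) = 0.120
t = −ln(0.120) / 0.199 = 2.120 / 0.199 = 10.65 d.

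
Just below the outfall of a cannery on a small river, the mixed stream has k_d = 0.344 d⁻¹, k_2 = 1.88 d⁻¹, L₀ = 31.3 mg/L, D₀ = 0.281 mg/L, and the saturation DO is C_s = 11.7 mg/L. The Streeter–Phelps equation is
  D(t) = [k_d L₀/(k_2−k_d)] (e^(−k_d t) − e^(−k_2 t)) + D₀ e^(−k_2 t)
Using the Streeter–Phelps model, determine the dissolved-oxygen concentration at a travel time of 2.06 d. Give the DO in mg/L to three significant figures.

k_d L₀/(k_2−k_d) = 0.344×31.3/(1.88−0.344) = 10.77/1.536 = 7.010 mg/L.
e^(−k_d t) = e^(−0.344×2.060) = 0.4923; e^(−k_2 t) = e^(−1.88×2.060) = 0.02080.
D = 7.010 × (0.4923 − 0.02080) + 0.281 × 0.02080 = 3.305 + 0.005845 = 3.311 mg/L.
DO = C_s − D = 11.7 − 3.311 = 8.389 mg/L.

DO ≈ 8.39 mg/L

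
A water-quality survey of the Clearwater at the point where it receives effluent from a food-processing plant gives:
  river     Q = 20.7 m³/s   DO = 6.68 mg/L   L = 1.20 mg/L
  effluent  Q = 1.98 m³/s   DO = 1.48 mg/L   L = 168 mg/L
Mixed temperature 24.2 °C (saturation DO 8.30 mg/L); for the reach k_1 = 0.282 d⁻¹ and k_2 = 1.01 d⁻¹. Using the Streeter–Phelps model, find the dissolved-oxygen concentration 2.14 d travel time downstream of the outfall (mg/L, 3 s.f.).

Mixed DO = (20.7×6.68 + 1.98×1.48)/(20.7+1.98) = 141.2/22.68 = 6.226 mg/L.
Mixed L₀ = (20.7×1.20 + 1.98×168)/(22.68) = 357.5/22.68 = 15.76 mg/L.
Initial deficit D₀ = C_s − DO₀ = 8.30 − 6.226 = 2.074 mg/L.
D(2.14) = [0.282×15.76/(1.01−0.282)](e^(−0.282×2.14) − e^(−1.01×2.14)) + 2.074 e^(−1.01×2.14)
= 6.106 × (0.5469 − 0.1152) + 2.074 × 0.1152 = 2.875 mg/L.
DO = 8.30 − 2.875 = 5.425 mg/L.

DO ≈ 5.43 mg/L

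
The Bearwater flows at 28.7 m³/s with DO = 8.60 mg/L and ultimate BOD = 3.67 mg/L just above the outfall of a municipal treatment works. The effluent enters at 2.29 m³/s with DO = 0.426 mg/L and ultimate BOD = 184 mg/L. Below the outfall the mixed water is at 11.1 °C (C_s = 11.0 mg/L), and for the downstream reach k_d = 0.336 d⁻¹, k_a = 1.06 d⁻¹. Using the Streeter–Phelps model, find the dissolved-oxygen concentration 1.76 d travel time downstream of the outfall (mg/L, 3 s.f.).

DO ≈ 7.39 mg/L

Mixed DO = (28.7×8.60 + 2.29×0.426)/(28.7+2.29) = 247.8/30.99 = 7.996 mg/L.
Mixed L₀ = (28.7×3.67 + 2.29×184)/(30.99) = 526.7/30.99 = 17.00 mg/L.
Initial deficit D₀ = C_s − DO₀ = 11.0 − 7.996 = 3.004 mg/L.
D(1.76) = [0.336×17.00/(1.06−0.336)](e^(−0.336×1.76) − e^(−1.06×1.76)) + 3.004 e^(−1.06×1.76)
= 7.887 × (0.5536 − 0.1548) + 3.004 × 0.1548 = 3.610 mg/L.
DO = 11.0 − 3.610 = 7.390 mg/L.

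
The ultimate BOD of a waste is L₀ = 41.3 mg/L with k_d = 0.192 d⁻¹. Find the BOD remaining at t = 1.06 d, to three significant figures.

L_t = L₀ e^(−k_d t) = 41.3 × e^(−0.192×1.06) = 41.3 × 0.8159 = 33.69 mg/L.

L ≈ 33.7 mg/L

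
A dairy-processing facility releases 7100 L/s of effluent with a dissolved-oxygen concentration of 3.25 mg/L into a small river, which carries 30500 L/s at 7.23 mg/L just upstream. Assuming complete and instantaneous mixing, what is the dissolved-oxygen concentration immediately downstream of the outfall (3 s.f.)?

6.48 mg/L

Flow-weighted mixing: C = (Q_r C_r + Q_w C_w)/(Q_r + Q_w)
= (30500×7.23 + 7100×3.25)/(30500 + 7100) = 243600/37600 = 6.478 mg/L.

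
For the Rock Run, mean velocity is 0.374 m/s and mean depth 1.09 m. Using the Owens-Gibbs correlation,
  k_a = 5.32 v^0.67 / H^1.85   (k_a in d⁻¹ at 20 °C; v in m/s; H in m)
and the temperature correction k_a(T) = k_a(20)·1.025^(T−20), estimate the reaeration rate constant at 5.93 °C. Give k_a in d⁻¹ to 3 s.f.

k_a(20) = 5.32 × 0.374^0.67 / 1.09^1.85 = 5.32 × 0.5174 / 1.173 = 2.347 d⁻¹.
k_a(5.93) = 2.347 × 1.025^(5.93−20) = 2.347 × 0.7065 = 1.658 d⁻¹.

k_a ≈ 1.66 d⁻¹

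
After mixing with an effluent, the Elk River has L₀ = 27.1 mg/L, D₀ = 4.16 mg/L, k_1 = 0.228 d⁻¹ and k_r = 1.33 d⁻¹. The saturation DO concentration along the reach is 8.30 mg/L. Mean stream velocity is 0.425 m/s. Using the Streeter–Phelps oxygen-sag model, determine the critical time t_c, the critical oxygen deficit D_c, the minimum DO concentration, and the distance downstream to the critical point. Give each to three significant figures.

t_c ≈ 0.371 d; D_c ≈ 4.27 mg/L; min DO ≈ 4.03 mg/L; x_c ≈ 13.6 km

With k_r/k_1 = 5.833 and 1 − D₀(k_r−k_1)/(k_1 L₀) = 0.2581,
t_c = ln(5.833 × 0.2581) / (1.33 − 0.228) = ln(1.505) / 1.102 = 0.4090/1.102 = 0.3712 d.
D_c = (k_1/k_r) L₀ e^(−k_1 t_c) = (0.228/1.33) × 27.1 × e^(−0.228×0.3712) = 0.1714 × 27.1 × 0.9189 = 4.269 mg/L.
Minimum DO = C_s − D_c = 8.30 − 4.269 = 4.031 mg/L.
x_c = v t_c = 0.425 m/s × 0.3712 d × 86400 s/d = 13630 m ≈ 13.6 km.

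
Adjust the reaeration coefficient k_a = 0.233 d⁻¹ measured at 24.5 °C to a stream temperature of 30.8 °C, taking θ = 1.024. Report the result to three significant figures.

k_a(T₂) = k_a(T₁) · θ^(T₂−T₁) = 0.233 × 1.024^(30.8−24.5)
= 0.233 × 1.024^6.30 = 0.233 × 1.161 = 0.2705 d⁻¹.

k_a ≈ 0.271 d⁻¹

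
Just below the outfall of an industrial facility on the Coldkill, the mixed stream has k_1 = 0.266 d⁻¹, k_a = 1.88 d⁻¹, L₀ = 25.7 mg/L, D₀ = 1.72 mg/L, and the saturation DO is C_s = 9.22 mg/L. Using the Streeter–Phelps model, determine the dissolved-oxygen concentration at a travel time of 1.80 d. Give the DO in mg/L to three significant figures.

k_1 L₀/(k_a−k_1) = 0.266×25.7/(1.88−0.266) = 6.836/1.614 = 4.236 mg/L.
e^(−k_1 t) = e^(−0.266×1.800) = 0.6195; e^(−k_a t) = e^(−1.88×1.800) = 0.03391.
D = 4.236 × (0.6195 − 0.03391) + 1.72 × 0.03391 = 2.480 + 0.05833 = 2.539 mg/L.
DO = C_s − D = 9.22 − 2.539 = 6.681 mg/L.

DO ≈ 6.68 mg/L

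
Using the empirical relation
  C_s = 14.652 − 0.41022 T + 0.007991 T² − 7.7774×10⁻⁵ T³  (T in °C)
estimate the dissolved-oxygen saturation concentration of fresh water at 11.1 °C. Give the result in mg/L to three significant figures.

C_s = 14.652 − 0.41022×11.1 + 0.007991×11.1² − 7.7774×10⁻⁵×11.1³ = 10.98 mg/L.

C_s ≈ 11.0 mg/L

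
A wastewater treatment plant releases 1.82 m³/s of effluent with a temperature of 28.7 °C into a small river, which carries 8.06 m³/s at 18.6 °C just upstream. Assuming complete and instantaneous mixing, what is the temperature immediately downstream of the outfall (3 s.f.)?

20.5 °C

Flow-weighted mixing: C = (Q_r C_r + Q_w C_w)/(Q_r + Q_w)
= (8.06×18.6 + 1.82×28.7)/(8.06 + 1.82) = 202.2/9.880 = 20.46 °C.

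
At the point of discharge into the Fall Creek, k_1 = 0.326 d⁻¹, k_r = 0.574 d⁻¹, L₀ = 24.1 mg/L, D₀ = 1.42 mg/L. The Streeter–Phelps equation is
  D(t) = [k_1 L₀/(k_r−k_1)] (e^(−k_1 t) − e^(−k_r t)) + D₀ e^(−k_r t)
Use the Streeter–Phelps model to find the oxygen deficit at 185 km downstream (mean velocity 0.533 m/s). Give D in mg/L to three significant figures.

D ≈ 5.54 mg/L

Travel time t = x/v = 185 km / (0.533 m/s) = 185000 m / 0.533 m/s = 347100 s = 4.017 d.
k_1 L₀/(k_r−k_1) = 0.326×24.1/(0.574−0.326) = 7.857/0.2480 = 31.68 mg/L.
e^(−k_1 t) = e^(−0.326×4.017) = 0.2699; e^(−k_r t) = e^(−0.574×4.017) = 0.09967.
D = 31.68 × (0.2699 − 0.09967) + 1.42 × 0.09967 = 5.394 + 0.1415 = 5.535 mg/L.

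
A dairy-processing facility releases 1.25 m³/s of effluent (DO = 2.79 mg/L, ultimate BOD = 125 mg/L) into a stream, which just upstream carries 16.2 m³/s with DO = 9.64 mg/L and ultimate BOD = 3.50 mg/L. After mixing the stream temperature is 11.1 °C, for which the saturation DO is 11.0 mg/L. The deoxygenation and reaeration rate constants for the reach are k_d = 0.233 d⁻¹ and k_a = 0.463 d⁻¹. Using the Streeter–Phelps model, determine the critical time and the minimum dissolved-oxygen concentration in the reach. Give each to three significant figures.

t_c ≈ 2.28 d; minimum DO ≈ 7.39 mg/L

Mixed DO = (16.2×9.64 + 1.25×2.79)/(16.2+1.25) = 159.7/17.45 = 9.149 mg/L.
Mixed L₀ = (16.2×3.50 + 1.25×125)/(17.45) = 212.9/17.45 = 12.20 mg/L.
Initial deficit D₀ = C_s − DO₀ = 11.0 − 9.149 = 1.851 mg/L.
t_c = (1/0.2300) ln[(0.463/0.233)(1 − 1.851×0.2300/(0.233×12.20))] = 4.348 × ln(1.690) = 2.281 d.
D_c = (0.233/0.463) × 12.20 × e^(−0.233×2.281) = 0.5032 × 12.20 × 0.5878 = 3.610 mg/L.
Minimum DO = 11.0 − 3.610 = 7.390 mg/L.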